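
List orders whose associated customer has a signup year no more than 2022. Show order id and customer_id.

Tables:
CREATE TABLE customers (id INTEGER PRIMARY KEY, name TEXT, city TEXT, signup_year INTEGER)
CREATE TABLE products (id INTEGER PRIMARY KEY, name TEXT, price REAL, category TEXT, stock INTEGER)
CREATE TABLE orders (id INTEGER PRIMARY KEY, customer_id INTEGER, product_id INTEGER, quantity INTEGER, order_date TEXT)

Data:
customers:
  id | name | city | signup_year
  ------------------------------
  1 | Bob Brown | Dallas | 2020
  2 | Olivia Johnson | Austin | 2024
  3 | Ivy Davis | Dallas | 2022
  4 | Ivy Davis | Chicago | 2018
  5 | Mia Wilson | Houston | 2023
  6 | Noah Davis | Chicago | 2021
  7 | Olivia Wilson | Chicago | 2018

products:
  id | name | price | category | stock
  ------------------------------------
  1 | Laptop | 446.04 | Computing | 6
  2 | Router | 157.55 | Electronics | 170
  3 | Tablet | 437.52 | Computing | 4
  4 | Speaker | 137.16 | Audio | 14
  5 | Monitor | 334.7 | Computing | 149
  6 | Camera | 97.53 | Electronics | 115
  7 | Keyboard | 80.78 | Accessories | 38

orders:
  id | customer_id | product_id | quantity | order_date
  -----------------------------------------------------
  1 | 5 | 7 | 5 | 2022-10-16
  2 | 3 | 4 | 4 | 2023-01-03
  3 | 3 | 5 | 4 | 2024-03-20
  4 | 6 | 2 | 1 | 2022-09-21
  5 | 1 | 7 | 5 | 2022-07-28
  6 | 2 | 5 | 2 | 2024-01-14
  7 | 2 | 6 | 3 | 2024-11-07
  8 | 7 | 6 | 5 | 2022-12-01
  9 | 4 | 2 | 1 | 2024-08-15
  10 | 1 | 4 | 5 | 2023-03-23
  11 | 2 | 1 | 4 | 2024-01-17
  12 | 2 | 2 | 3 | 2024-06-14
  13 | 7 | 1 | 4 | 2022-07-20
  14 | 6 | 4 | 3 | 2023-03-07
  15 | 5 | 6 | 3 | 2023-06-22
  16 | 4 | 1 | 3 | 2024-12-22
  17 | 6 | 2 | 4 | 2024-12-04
SELECT id, customer_id FROM orders WHERE customer_id IN (SELECT id FROM customers WHERE signup_year <= 2022)

Execution result:
id | customer_id
2 | 3
3 | 3
4 | 6
5 | 1
8 | 7
9 | 4
10 | 1
13 | 7
14 | 6
16 | 4
17 | 6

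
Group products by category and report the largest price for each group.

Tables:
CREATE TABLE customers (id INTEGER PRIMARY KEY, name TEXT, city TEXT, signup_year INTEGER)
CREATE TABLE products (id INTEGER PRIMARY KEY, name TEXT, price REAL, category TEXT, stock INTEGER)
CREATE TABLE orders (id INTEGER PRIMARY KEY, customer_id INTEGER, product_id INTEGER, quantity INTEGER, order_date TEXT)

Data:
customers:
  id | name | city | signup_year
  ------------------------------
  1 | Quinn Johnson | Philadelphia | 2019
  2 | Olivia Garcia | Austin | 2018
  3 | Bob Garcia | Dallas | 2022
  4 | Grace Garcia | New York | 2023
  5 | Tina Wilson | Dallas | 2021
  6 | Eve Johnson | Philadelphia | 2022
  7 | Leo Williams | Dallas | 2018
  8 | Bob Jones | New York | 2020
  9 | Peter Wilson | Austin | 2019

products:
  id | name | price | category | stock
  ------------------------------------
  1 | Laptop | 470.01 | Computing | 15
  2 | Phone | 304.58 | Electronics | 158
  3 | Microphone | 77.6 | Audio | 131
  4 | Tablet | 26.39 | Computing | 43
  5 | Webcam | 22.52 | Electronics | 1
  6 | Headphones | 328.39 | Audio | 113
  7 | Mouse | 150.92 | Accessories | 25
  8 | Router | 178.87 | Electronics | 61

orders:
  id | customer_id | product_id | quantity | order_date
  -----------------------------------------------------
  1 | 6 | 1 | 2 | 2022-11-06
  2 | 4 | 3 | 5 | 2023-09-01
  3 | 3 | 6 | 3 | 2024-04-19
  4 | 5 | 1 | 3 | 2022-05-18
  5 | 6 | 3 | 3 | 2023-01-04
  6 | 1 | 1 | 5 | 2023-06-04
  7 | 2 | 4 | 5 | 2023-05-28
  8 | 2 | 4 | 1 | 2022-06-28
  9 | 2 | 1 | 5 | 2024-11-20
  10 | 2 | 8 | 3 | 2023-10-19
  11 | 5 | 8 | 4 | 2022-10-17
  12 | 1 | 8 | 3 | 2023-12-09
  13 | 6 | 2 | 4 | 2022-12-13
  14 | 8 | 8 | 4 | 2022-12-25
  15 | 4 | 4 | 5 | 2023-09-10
SELECT category, MAX(price) AS max_price FROM products GROUP BY category

Execution result:
category | max_price
Accessories | 150.92
Audio | 328.39
Computing | 470.01
Electronics | 304.58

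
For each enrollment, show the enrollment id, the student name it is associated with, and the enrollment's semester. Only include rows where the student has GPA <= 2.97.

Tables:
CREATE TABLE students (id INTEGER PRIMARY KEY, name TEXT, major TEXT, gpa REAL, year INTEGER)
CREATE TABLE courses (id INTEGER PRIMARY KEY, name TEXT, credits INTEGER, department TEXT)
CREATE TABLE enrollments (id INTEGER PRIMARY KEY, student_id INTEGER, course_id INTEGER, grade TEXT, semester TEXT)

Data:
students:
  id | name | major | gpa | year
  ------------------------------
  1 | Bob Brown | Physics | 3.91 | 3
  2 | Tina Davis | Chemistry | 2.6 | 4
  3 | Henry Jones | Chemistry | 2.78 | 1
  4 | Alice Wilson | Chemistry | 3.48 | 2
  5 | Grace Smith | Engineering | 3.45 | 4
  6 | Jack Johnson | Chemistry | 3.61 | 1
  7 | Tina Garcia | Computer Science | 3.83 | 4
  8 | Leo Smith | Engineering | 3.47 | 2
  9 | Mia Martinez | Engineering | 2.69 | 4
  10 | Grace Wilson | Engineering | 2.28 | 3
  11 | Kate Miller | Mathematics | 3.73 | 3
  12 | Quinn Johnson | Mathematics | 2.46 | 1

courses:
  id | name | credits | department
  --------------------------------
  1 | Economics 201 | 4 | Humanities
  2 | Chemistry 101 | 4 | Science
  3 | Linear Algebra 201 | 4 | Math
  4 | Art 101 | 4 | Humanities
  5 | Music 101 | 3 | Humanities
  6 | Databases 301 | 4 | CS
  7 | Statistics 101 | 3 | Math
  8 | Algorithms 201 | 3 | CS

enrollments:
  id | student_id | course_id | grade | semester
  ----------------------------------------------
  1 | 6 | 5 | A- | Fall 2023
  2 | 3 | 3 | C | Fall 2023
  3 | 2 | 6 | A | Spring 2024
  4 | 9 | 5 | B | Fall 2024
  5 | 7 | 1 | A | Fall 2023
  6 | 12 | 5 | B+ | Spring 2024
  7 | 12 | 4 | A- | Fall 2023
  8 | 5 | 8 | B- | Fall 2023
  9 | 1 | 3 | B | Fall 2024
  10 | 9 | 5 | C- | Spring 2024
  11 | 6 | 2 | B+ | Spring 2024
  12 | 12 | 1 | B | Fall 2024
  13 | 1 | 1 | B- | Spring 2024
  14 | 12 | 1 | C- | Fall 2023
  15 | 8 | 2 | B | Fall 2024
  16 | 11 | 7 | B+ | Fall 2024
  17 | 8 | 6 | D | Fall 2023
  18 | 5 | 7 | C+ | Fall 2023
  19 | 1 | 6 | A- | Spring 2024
SELECT c.id, p.name AS student, c.semester FROM enrollments c JOIN students p ON c.student_id = p.id WHERE p.gpa <= 2.97

Execution result:
id | student | semester
2 | Henry Jones | Fall 2023
3 | Tina Davis | Spring 2024
4 | Mia Martinez | Fall 2024
6 | Quinn Johnson | Spring 2024
7 | Quinn Johnson | Fall 2023
10 | Mia Martinez | Spring 2024
12 | Quinn Johnson | Fall 2024
14 | Quinn Johnson | Fall 2023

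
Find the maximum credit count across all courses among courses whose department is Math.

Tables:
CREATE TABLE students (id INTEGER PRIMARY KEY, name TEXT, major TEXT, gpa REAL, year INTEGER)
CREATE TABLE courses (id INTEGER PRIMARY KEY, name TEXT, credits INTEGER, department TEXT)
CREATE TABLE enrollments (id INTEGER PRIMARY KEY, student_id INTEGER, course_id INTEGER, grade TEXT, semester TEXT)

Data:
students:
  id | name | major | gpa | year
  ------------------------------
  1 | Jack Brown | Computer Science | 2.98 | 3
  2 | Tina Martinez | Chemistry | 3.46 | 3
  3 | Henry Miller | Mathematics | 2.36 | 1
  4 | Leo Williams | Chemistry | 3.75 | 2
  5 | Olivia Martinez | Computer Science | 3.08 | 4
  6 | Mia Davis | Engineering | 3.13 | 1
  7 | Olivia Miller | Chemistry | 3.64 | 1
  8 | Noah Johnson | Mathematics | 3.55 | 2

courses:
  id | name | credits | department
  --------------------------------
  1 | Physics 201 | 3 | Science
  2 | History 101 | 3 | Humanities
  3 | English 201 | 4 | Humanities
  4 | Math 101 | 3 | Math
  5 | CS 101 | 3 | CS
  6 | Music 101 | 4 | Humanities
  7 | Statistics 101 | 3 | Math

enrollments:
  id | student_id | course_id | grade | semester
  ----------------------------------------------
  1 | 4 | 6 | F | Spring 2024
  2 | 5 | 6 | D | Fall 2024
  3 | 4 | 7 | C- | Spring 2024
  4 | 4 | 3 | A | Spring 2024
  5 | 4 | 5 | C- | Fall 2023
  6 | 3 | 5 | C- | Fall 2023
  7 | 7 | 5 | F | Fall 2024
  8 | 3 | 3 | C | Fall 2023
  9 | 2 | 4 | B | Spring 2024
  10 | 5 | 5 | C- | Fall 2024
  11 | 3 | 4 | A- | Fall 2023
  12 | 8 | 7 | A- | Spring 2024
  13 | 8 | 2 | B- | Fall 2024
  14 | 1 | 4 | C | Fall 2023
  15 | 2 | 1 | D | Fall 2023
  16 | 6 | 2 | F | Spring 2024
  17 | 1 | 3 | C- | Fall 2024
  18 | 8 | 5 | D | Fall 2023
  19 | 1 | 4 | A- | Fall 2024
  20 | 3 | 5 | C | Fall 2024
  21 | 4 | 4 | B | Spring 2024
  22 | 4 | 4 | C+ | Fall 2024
SELECT MAX(credits) FROM courses WHERE department = 'Math'

Execution result:
3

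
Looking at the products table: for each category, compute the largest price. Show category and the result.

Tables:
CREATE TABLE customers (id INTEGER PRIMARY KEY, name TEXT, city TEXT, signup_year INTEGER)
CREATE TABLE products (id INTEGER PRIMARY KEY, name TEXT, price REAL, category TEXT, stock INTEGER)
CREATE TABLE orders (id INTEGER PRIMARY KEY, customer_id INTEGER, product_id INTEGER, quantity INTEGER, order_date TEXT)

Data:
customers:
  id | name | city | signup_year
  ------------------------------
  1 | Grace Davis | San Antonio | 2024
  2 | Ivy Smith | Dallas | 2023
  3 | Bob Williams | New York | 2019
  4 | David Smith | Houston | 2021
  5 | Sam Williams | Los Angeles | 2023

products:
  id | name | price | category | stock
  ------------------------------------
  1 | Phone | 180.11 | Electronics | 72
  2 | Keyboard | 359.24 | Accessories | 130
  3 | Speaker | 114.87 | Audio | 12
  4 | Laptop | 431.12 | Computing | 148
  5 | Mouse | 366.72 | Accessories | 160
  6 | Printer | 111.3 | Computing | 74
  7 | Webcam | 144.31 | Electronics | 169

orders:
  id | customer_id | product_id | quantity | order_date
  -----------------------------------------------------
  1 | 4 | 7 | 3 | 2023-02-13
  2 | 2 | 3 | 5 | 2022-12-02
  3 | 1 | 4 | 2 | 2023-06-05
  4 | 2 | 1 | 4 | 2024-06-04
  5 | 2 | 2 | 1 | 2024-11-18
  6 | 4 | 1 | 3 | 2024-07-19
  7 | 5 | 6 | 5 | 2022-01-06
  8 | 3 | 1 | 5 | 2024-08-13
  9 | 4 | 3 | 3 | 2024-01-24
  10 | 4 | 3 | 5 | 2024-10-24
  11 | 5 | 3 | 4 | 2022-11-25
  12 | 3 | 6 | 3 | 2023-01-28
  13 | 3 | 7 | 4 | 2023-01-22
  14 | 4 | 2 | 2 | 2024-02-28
SELECT category, MAX(price) AS max_price FROM products GROUP BY category

Execution result:
category | max_price
Accessories | 366.72
Audio | 114.87
Computing | 431.12
Electronics | 180.11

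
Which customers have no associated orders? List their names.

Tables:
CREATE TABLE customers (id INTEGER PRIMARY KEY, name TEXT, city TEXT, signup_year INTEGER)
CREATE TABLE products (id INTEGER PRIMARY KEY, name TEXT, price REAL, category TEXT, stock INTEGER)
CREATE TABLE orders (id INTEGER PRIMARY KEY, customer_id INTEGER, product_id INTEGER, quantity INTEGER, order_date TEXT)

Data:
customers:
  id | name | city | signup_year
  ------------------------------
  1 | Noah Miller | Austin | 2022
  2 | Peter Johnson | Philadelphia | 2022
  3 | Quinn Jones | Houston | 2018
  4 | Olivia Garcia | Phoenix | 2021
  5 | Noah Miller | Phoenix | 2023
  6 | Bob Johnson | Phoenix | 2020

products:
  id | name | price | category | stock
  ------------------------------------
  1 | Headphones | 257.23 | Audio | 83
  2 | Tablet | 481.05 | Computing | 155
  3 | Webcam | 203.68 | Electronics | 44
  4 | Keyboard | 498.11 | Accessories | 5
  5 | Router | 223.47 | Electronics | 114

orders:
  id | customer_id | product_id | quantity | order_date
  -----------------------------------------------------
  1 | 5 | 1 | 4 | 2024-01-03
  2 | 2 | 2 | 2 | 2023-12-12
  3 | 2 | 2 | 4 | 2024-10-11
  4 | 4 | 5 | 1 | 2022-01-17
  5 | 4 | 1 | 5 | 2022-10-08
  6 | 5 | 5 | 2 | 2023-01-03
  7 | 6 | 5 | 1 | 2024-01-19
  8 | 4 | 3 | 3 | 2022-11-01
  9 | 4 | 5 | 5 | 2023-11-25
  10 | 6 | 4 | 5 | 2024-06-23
SELECT p.name FROM customers p LEFT JOIN orders c ON c.customer_id = p.id WHERE c.id IS NULL

Execution result:
name
Noah Miller
Quinn Jones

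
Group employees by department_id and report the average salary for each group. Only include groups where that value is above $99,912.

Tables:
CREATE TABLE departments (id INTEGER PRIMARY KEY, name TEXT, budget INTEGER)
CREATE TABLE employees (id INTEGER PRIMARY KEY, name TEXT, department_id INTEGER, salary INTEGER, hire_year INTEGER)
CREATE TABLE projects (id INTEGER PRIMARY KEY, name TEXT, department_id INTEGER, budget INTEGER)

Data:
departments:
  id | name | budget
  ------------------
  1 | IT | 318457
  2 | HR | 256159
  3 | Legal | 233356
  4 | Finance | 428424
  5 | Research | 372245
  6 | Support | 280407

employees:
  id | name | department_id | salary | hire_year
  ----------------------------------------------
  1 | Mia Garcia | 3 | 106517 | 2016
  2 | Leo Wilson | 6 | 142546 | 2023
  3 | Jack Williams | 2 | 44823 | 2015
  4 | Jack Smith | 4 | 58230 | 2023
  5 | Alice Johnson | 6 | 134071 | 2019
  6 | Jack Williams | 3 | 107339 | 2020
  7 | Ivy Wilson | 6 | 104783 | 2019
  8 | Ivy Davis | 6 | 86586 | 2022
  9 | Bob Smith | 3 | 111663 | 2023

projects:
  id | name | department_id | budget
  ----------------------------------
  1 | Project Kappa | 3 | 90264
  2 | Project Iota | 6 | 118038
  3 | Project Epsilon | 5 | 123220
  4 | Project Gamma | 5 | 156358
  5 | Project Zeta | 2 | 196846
SELECT department_id, AVG(salary) AS avg_salary FROM employees GROUP BY department_id HAVING AVG(salary) > 99912

Execution result:
department_id | avg_salary
3 | 108506.33
6 | 116996.50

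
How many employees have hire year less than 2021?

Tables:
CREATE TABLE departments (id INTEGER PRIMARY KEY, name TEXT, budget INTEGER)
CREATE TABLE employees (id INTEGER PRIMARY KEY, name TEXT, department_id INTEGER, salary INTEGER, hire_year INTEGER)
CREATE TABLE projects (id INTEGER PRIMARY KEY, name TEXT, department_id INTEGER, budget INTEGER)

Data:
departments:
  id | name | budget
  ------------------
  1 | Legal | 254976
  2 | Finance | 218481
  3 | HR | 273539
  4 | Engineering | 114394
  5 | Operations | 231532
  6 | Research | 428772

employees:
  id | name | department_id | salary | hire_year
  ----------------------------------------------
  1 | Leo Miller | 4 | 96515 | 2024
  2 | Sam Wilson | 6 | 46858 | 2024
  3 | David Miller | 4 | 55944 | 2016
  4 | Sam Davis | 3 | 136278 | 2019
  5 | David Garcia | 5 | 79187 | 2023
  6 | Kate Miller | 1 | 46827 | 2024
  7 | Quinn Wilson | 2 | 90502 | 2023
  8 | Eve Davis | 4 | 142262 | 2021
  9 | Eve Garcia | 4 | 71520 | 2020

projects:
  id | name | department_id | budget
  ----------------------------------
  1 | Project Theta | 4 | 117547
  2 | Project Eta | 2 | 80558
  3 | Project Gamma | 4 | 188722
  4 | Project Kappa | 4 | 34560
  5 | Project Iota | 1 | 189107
SELECT COUNT(*) FROM employees WHERE hire_year < 2021

Execution result:
3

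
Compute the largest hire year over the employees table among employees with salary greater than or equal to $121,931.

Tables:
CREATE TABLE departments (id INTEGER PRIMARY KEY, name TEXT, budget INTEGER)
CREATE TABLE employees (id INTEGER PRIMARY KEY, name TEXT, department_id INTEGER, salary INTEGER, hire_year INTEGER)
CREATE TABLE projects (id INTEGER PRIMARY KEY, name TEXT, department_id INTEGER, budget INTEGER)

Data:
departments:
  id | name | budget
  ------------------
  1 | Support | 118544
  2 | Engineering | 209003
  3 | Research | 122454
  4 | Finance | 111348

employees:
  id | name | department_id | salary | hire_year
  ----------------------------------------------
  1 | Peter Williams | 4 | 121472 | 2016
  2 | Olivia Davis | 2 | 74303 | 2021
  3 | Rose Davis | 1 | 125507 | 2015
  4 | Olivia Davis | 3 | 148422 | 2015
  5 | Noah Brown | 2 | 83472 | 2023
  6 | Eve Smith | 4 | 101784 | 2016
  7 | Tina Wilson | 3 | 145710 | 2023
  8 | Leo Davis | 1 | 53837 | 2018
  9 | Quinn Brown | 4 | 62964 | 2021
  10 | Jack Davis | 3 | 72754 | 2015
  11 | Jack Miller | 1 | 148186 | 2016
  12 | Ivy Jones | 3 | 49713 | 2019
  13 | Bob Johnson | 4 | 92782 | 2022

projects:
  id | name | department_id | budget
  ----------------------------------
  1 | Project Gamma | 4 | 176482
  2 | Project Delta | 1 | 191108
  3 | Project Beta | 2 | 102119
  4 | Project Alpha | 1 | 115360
SELECT MAX(hire_year) FROM employees WHERE salary >= 121931

Execution result:
2023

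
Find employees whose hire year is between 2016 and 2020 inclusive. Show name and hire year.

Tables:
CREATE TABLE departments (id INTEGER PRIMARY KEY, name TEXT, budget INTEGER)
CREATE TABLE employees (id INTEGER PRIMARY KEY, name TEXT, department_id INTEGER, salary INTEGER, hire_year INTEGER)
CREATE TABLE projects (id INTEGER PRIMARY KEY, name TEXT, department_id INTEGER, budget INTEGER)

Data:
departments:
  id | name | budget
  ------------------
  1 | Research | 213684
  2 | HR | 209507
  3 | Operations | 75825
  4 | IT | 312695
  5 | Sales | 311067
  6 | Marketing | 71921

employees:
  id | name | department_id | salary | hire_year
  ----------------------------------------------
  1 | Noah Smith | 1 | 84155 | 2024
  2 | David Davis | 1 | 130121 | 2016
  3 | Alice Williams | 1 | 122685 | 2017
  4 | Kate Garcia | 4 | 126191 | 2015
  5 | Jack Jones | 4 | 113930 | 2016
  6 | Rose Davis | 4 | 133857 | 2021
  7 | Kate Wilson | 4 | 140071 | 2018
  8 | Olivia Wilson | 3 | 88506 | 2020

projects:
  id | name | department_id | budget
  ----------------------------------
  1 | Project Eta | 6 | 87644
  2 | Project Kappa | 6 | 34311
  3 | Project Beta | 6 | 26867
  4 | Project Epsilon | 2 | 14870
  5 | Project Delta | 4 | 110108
SELECT name, hire_year FROM employees WHERE hire_year BETWEEN 2016 AND 2020

Execution result:
name | hire_year
David Davis | 2016
Alice Williams | 2017
Jack Jones | 2016
Kate Wilson | 2018
Olivia Wilson | 2020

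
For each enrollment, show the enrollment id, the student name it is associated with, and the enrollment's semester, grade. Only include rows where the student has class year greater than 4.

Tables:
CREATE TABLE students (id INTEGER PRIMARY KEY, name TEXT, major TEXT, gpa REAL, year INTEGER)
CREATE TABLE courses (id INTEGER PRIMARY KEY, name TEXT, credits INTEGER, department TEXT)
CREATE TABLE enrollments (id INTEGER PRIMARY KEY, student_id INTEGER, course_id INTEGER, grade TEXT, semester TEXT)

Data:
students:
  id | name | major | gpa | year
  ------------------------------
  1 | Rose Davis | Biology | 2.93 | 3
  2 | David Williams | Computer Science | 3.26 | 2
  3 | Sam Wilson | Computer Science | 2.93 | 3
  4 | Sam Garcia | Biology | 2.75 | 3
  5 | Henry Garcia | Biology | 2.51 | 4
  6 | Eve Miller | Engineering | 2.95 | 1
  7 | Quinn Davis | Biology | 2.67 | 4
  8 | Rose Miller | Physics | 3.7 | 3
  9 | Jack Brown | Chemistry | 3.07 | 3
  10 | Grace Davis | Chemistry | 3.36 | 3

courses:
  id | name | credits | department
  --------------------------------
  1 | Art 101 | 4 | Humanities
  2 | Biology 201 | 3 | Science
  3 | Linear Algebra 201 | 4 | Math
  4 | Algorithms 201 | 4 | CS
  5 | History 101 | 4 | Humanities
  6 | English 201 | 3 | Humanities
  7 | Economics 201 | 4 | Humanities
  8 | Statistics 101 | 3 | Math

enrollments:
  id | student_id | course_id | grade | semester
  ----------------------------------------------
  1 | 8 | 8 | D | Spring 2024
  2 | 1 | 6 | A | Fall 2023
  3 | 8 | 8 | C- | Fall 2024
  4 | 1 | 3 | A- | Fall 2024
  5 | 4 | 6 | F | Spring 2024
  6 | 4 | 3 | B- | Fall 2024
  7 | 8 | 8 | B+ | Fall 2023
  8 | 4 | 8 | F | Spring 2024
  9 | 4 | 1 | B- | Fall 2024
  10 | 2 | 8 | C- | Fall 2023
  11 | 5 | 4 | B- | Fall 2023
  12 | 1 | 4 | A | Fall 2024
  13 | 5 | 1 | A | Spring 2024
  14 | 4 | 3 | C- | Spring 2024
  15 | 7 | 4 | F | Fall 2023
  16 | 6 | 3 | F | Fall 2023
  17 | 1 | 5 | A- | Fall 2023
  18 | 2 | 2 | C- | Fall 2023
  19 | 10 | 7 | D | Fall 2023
SELECT c.id, p.name AS student, c.semester, c.grade FROM enrollments c JOIN students p ON c.student_id = p.id WHERE p.year > 4

Execution result:
(no rows)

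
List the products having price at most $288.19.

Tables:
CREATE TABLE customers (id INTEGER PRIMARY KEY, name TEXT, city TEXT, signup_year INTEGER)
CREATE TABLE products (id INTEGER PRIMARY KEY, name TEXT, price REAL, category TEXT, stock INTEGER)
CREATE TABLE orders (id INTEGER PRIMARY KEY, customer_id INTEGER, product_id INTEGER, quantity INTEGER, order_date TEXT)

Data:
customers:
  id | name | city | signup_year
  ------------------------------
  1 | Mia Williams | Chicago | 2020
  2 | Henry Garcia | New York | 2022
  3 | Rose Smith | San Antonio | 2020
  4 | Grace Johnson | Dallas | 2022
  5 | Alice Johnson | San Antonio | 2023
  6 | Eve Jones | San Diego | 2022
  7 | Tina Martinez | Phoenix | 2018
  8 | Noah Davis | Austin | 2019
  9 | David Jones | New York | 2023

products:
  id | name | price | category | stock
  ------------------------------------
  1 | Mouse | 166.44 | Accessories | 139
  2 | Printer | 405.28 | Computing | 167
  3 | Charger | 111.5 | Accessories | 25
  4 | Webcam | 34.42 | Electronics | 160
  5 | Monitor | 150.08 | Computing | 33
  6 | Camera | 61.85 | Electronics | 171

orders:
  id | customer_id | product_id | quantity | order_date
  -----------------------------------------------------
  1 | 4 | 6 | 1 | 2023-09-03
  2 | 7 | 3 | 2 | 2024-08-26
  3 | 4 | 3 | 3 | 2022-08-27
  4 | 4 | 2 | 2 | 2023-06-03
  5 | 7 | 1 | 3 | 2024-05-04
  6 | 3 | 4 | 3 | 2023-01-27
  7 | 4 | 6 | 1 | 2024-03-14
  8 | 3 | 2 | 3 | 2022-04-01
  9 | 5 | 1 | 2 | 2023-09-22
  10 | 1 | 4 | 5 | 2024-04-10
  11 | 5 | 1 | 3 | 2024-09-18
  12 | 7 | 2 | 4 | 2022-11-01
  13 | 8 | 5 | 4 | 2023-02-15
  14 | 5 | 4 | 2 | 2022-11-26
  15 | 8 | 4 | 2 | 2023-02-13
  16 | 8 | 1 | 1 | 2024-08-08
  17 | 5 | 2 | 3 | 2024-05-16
SELECT name, price FROM products WHERE price <= 288.19

Execution result:
name | price
Mouse | 166.44
Charger | 111.50
Webcam | 34.42
Monitor | 150.08
Camera | 61.85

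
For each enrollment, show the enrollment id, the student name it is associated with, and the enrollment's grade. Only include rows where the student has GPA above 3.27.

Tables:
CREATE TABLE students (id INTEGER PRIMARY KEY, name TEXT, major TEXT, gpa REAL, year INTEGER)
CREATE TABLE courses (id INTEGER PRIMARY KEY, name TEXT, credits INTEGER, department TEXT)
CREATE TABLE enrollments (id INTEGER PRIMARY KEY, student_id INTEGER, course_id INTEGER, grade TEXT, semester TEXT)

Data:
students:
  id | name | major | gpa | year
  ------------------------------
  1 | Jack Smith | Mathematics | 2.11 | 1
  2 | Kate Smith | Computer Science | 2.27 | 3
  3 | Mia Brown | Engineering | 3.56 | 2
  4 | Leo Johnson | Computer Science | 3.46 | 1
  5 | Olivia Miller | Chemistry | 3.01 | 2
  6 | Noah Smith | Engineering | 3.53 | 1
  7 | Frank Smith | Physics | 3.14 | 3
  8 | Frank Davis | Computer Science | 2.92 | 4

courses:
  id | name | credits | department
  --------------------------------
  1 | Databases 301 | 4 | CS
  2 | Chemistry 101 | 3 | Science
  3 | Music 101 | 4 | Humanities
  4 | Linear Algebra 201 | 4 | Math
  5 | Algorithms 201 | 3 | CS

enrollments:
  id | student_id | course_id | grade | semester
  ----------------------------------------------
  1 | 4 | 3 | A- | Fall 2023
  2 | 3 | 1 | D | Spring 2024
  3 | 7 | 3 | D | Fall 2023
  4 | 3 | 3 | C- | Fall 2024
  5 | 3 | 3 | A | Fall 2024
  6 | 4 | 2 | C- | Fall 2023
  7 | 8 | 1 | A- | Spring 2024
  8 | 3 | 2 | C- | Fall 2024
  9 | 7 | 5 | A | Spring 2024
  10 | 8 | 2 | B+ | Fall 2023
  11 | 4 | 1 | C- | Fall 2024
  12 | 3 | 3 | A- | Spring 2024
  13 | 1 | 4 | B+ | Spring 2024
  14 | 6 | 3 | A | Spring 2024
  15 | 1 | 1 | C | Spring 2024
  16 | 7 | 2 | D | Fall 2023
SELECT c.id, p.name AS student, c.grade FROM enrollments c JOIN students p ON c.student_id = p.id WHERE p.gpa > 3.27

Execution result:
id | student | grade
1 | Leo Johnson | A-
2 | Mia Brown | D
4 | Mia Brown | C-
5 | Mia Brown | A
6 | Leo Johnson | C-
8 | Mia Brown | C-
11 | Leo Johnson | C-
12 | Mia Brown | A-
14 | Noah Smith | A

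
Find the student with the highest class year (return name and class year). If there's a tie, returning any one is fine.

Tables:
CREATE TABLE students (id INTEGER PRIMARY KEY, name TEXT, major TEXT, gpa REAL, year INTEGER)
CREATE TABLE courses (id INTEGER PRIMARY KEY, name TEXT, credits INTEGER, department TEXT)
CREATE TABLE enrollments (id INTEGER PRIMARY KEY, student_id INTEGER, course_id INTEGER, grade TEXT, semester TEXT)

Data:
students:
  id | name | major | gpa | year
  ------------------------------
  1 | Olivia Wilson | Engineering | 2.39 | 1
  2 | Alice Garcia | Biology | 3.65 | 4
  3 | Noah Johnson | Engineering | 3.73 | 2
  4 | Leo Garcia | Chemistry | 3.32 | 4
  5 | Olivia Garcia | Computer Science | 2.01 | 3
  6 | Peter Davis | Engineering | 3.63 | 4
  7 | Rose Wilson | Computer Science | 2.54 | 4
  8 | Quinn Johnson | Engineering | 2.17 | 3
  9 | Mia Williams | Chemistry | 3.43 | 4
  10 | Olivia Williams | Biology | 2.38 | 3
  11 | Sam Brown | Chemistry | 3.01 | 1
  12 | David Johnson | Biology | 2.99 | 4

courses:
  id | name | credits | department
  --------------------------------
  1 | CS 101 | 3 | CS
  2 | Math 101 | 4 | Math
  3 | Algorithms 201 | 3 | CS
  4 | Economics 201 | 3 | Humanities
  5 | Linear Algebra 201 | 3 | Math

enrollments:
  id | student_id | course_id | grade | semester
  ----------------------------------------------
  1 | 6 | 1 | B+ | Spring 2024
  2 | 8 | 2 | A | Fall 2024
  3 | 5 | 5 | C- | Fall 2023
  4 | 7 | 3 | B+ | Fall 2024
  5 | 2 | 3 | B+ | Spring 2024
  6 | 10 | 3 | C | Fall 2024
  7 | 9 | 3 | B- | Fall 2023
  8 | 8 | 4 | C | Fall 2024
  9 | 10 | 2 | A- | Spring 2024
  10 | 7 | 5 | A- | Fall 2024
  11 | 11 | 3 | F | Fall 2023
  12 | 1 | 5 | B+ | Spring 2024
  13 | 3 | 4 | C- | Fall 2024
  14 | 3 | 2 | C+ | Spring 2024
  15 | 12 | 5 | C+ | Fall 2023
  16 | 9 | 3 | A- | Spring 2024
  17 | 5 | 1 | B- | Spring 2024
SELECT name, year FROM students ORDER BY year DESC LIMIT 1

Execution result:
name | year
Alice Garcia | 4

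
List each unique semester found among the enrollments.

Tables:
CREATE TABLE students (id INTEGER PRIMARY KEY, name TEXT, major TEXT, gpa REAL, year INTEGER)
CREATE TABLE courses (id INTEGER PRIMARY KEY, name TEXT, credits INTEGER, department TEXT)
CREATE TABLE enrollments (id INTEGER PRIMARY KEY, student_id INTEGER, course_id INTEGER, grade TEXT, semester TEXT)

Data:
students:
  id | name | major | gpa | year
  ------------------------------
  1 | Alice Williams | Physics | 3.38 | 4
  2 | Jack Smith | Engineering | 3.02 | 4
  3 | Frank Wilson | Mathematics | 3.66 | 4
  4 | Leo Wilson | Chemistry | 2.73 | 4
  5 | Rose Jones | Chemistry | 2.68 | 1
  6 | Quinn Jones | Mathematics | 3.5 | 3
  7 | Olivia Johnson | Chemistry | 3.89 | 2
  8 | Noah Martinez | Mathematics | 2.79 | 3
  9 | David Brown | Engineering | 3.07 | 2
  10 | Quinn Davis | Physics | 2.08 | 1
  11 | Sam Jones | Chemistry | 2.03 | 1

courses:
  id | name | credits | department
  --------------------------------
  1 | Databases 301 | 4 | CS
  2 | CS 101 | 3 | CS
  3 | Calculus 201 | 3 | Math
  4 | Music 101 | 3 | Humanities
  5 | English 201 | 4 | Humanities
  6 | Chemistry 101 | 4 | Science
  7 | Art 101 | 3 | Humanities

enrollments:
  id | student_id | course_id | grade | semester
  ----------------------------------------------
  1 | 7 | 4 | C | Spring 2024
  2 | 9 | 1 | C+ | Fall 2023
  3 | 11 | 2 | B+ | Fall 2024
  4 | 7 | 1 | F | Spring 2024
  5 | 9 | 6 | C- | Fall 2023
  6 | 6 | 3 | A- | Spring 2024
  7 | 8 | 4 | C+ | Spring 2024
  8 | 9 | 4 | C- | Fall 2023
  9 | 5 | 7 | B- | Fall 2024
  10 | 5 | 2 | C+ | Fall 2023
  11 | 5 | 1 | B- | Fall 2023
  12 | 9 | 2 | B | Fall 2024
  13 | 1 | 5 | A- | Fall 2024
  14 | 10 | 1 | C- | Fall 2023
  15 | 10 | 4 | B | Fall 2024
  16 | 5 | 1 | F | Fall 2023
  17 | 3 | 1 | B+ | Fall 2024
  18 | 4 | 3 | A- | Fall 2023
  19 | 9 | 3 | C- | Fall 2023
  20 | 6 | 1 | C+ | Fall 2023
SELECT DISTINCT semester FROM enrollments

Execution result:
semester
Spring 2024
Fall 2023
Fall 2024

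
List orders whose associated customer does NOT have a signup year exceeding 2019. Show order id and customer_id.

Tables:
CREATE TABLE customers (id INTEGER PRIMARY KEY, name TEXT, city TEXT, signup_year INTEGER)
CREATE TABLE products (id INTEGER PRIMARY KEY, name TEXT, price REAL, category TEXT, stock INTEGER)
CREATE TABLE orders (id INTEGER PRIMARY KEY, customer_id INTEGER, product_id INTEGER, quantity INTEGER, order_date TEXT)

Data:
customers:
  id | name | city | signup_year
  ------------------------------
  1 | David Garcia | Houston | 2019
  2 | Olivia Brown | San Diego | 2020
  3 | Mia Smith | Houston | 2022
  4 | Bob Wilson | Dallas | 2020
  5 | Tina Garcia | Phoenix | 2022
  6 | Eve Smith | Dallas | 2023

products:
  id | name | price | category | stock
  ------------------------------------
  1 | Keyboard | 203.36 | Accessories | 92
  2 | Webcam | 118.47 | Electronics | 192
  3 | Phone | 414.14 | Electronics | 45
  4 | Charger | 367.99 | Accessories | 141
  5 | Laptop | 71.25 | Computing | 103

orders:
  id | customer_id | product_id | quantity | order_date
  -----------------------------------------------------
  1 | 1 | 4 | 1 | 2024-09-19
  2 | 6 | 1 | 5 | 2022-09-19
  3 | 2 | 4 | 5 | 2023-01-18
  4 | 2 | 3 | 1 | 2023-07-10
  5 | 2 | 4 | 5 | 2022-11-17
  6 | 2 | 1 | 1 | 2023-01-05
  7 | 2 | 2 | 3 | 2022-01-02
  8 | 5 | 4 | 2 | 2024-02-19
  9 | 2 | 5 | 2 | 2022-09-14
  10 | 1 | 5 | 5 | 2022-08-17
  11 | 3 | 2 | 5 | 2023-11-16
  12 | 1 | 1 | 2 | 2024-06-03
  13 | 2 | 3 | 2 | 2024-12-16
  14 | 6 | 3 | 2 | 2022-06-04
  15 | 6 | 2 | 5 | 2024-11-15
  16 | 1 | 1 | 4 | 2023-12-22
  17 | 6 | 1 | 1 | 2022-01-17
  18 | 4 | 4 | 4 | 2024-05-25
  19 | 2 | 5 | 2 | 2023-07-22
SELECT id, customer_id FROM orders WHERE customer_id NOT IN (SELECT id FROM customers WHERE signup_year > 2019)

Execution result:
id | customer_id
1 | 1
10 | 1
12 | 1
16 | 1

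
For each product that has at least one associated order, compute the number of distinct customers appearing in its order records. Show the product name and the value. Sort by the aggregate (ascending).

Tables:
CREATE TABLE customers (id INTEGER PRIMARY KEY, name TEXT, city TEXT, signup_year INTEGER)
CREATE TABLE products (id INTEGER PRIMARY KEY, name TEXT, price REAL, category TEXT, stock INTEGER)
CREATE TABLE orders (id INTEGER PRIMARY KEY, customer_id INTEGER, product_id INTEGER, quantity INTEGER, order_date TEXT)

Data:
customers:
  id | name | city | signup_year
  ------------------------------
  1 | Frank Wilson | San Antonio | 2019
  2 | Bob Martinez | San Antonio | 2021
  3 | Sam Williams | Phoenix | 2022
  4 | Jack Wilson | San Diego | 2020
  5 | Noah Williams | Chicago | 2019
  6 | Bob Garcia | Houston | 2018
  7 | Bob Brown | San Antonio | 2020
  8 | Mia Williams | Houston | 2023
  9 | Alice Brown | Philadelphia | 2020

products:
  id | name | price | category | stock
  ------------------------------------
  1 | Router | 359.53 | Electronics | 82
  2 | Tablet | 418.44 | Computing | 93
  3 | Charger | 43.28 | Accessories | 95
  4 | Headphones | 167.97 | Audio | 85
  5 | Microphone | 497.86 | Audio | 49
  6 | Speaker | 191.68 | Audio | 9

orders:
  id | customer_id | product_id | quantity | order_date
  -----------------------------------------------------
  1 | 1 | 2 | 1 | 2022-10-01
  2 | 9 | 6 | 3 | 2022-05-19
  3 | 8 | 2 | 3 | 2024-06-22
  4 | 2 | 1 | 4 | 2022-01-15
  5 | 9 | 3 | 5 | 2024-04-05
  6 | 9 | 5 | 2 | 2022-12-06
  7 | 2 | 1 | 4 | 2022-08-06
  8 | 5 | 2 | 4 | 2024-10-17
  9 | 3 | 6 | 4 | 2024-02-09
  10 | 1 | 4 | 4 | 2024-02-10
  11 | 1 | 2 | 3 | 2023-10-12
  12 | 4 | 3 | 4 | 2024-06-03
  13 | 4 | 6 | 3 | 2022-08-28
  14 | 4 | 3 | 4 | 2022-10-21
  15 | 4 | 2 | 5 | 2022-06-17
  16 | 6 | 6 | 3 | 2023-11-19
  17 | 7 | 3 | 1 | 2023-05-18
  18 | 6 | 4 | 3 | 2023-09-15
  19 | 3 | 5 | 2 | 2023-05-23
SELECT p.name, COUNT(DISTINCT c.customer_id) AS distinct_customer_count FROM orders c JOIN products p ON c.product_id = p.id GROUP BY p.id, p.name ORDER BY distinct_customer_count ASC

Execution result:
name | distinct_customer_count
Router | 1
Headphones | 2
Microphone | 2
Charger | 3
Tablet | 4
Speaker | 4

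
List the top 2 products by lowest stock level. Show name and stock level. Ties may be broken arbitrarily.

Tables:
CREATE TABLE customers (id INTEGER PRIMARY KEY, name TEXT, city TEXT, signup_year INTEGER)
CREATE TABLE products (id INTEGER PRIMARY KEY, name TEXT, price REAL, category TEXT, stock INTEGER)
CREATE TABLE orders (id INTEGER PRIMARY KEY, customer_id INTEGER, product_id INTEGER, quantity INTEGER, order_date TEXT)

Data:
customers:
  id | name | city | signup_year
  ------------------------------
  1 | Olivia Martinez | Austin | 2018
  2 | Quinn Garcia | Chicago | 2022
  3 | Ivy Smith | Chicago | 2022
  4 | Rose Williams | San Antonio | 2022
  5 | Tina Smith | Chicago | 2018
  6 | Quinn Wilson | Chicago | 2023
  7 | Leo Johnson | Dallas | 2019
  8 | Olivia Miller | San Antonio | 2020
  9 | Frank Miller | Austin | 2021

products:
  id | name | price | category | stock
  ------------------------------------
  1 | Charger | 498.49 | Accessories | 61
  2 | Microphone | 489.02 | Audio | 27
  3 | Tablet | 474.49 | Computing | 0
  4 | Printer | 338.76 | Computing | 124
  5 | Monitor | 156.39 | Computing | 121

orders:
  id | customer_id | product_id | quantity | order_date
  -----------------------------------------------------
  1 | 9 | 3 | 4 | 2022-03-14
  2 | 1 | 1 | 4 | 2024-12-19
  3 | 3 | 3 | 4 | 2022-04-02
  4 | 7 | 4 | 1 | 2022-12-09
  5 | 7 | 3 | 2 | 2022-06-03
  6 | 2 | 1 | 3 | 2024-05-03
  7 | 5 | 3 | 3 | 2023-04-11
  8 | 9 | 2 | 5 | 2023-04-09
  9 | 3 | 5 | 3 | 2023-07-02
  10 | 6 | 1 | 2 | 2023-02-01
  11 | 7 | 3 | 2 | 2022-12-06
SELECT name, stock FROM products ORDER BY stock ASC LIMIT 2

Execution result:
name | stock
Tablet | 0
Microphone | 27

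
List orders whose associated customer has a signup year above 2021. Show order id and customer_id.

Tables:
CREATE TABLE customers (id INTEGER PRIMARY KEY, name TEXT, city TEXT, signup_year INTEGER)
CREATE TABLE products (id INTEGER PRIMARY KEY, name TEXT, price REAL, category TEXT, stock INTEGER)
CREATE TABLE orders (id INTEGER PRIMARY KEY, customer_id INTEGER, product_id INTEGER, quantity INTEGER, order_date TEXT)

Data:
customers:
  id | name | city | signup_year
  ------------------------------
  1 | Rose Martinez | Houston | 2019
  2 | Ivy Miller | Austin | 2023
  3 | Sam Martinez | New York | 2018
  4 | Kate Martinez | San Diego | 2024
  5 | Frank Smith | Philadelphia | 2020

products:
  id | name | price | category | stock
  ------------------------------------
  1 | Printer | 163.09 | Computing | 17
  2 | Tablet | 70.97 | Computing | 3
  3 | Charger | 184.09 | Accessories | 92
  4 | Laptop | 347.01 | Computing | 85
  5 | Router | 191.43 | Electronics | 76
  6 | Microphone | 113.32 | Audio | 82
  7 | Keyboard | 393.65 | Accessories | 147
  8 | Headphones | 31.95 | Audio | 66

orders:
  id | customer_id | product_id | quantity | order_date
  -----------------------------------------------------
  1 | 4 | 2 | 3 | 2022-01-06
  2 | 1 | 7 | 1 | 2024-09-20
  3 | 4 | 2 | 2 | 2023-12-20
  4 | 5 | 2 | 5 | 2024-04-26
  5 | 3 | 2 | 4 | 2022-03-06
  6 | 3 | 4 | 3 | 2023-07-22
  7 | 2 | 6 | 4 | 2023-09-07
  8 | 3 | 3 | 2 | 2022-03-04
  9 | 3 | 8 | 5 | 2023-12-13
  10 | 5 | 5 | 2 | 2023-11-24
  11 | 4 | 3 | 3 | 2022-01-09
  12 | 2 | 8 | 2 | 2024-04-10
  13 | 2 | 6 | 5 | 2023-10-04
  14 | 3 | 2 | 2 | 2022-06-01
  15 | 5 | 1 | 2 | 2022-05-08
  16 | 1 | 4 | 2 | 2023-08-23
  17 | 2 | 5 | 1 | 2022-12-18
SELECT id, customer_id FROM orders WHERE customer_id IN (SELECT id FROM customers WHERE signup_year > 2021)

Execution result:
id | customer_id
1 | 4
3 | 4
7 | 2
11 | 4
12 | 2
13 | 2
17 | 2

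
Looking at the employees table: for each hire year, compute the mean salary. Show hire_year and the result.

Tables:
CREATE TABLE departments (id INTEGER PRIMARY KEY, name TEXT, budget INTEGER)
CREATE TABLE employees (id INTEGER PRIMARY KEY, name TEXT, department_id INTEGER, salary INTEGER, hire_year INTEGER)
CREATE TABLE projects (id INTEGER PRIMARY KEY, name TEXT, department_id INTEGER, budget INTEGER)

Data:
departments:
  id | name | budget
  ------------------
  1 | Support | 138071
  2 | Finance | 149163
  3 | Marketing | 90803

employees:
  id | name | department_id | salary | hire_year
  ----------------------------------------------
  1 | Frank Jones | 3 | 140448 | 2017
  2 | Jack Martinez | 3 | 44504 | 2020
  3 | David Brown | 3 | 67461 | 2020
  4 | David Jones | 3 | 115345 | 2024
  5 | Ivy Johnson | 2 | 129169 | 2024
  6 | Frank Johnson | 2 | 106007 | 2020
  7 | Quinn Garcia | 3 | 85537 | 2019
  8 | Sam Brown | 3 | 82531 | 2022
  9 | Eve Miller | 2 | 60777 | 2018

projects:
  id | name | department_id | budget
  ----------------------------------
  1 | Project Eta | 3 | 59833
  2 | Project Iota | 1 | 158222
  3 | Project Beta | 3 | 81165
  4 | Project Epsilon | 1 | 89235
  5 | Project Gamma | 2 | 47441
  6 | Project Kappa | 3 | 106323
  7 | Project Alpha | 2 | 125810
SELECT hire_year, AVG(salary) AS avg_salary FROM employees GROUP BY hire_year

Execution result:
hire_year | avg_salary
2017 | 140448.00
2018 | 60777.00
2019 | 85537.00
2020 | 72657.33
2022 | 82531.00
2024 | 122257.00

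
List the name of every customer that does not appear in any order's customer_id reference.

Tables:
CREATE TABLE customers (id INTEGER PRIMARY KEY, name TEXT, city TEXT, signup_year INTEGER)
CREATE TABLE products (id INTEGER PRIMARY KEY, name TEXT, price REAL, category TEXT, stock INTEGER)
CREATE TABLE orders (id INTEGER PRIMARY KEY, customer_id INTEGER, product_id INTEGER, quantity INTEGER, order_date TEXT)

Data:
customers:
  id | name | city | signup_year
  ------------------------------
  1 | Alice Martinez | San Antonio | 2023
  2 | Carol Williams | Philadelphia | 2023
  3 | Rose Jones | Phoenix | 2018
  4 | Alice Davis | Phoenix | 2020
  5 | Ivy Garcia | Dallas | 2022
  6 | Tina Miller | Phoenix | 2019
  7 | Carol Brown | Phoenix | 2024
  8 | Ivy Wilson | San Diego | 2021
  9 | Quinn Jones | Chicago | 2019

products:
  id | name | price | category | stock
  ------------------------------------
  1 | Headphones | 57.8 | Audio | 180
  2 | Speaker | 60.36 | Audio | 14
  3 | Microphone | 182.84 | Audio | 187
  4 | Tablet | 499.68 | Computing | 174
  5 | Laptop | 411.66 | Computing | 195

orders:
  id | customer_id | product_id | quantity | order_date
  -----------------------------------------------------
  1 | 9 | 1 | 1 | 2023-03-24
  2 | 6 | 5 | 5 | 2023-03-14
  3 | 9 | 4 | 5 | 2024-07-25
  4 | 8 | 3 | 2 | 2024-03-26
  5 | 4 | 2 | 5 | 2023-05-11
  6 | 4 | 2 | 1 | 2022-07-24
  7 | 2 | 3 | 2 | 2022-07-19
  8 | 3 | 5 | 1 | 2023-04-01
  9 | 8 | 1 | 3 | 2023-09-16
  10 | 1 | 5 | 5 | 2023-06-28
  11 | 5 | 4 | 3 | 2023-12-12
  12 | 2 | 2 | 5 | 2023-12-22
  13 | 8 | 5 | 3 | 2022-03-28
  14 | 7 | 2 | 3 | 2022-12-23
SELECT p.name FROM customers p LEFT JOIN orders c ON c.customer_id = p.id WHERE c.id IS NULL

Execution result:
(no rows)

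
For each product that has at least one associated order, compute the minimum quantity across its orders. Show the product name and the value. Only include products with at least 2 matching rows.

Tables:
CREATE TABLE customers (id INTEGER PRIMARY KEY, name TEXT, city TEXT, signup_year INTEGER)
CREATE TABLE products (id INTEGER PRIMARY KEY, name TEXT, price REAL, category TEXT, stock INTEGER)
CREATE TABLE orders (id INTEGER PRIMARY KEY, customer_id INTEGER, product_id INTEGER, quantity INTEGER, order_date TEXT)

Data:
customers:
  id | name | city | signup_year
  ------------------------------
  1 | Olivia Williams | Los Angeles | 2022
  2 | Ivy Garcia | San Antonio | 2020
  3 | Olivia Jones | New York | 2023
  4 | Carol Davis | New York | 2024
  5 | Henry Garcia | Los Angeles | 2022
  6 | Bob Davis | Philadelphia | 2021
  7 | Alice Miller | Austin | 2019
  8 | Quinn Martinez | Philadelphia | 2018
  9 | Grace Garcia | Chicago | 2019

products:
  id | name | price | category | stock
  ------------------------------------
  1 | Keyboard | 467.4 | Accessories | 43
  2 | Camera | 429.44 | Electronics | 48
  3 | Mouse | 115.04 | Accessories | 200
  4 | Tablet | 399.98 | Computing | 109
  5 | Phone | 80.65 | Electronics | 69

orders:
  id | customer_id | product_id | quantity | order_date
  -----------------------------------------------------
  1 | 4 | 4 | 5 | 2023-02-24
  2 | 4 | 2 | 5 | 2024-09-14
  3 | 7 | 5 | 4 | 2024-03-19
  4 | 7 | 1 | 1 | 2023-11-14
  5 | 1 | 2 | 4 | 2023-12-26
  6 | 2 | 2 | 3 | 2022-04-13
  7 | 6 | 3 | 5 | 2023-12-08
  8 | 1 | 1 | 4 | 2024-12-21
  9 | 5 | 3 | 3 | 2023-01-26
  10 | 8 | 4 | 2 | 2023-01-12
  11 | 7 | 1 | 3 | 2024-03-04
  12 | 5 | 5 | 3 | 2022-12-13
SELECT p.name, MIN(c.quantity) AS min_quantity FROM orders c JOIN products p ON c.product_id = p.id GROUP BY p.id, p.name HAVING COUNT(*) >= 2

Execution result:
name | min_quantity
Keyboard | 1
Camera | 3
Mouse | 3
Tablet | 2
Phone | 3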